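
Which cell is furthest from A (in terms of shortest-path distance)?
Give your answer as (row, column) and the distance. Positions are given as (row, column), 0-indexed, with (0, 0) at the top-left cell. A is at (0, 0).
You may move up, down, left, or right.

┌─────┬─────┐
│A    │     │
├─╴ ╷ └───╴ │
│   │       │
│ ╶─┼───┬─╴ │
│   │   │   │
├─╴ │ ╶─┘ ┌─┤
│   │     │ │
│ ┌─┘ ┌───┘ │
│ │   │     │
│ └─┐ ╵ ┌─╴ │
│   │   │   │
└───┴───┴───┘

Computing BFS distances from A to all cells:
Furthest cell: (5, 4)
Distance: 19 steps

Path from A to the furthest cell:

┌─────┬─────┐
│A → ↓│     │
├─╴ ╷ └───╴ │
│   │↳ → → ↓│
│ ╶─┼───┬─╴ │
│   │   │↓ ↲│
├─╴ │ ╶─┘ ┌─┤
│   │↓ ← ↲│ │
│ ┌─┘ ┌───┘ │
│ │  ↓│↱ → ↓│
│ └─┐ ╵ ┌─╴ │
│   │↳ ↑│B ↲│
└───┴───┴───┘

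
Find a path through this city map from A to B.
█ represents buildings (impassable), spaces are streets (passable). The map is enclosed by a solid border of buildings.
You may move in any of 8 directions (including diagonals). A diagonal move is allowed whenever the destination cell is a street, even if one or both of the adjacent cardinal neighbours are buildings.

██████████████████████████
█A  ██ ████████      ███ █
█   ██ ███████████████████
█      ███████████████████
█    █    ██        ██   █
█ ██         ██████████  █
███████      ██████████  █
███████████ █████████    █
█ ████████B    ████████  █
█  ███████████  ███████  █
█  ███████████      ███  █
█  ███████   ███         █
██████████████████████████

Finding the shortest path from A to B:
Movement: 8-directional
Path length: 11 steps
Directions: right → down-right → down-right → right → right → down-right → right → down-right → down-right → down-right → down-left

Solution:

██████████████████████████
█A↘ ██ ████████      ███ █
█  ↘██ ███████████████████
█   →→↘███████████████████
█    █ →↘ ██        ██   █
█ ██     ↘   ██████████  █
███████   ↘  ██████████  █
███████████↙█████████    █
█ ████████B    ████████  █
█  ███████████  ███████  █
█  ███████████      ███  █
█  ███████   ███         █
██████████████████████████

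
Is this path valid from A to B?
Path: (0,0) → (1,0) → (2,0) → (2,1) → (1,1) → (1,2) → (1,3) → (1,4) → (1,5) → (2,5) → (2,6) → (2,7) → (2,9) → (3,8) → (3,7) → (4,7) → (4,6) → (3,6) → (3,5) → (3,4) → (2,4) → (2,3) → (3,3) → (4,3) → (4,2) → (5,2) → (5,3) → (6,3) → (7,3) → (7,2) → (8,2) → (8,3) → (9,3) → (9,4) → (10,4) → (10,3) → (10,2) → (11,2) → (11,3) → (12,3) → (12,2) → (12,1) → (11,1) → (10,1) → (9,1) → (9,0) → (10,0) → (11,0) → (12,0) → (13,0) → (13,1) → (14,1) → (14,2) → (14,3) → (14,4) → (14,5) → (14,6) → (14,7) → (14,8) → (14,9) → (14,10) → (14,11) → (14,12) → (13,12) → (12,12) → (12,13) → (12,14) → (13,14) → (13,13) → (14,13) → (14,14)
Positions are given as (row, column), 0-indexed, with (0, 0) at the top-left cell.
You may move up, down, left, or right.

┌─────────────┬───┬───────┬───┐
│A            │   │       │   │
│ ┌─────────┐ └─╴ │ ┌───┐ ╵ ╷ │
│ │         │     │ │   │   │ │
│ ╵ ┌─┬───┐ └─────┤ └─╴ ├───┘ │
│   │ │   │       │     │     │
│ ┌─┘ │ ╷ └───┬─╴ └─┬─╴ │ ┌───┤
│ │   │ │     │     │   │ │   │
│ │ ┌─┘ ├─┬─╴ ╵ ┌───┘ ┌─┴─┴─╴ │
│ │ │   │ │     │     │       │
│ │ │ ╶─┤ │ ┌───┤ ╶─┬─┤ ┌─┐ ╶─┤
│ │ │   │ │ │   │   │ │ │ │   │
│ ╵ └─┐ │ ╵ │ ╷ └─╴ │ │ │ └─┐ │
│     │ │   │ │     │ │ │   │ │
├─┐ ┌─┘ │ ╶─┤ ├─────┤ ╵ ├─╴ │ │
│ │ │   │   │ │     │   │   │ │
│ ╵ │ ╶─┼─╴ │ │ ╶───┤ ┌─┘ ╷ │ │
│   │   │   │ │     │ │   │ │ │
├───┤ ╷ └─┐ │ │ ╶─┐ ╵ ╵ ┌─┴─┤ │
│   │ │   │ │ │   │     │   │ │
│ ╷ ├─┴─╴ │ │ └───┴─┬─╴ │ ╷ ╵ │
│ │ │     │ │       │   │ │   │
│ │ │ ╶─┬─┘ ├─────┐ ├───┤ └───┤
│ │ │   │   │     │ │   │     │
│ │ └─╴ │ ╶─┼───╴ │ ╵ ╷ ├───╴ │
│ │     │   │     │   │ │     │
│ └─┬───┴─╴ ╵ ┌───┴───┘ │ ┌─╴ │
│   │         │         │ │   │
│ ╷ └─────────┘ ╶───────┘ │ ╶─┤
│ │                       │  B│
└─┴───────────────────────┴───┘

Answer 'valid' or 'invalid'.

Checking path validity:
Result: Invalid move at step 12: cannot move from (2, 7) to (2, 9).

invalid

Correct solution:

┌─────────────┬───┬───────┬───┐
│A            │   │       │   │
│ ┌─────────┐ └─╴ │ ┌───┐ ╵ ╷ │
│↓│↱ → → → ↓│     │ │   │   │ │
│ ╵ ┌─┬───┐ └─────┤ └─╴ ├───┘ │
│↳ ↑│ │↓ ↰│↳ → → ↓│     │     │
│ ┌─┘ │ ╷ └───┬─╴ └─┬─╴ │ ┌───┤
│ │   │↓│↑ ← ↰│↓ ↲  │   │ │   │
│ │ ┌─┘ ├─┬─╴ ╵ ┌───┘ ┌─┴─┴─╴ │
│ │ │↓ ↲│ │  ↑ ↲│     │       │
│ │ │ ╶─┤ │ ┌───┤ ╶─┬─┤ ┌─┐ ╶─┤
│ │ │↳ ↓│ │ │   │   │ │ │ │   │
│ ╵ └─┐ │ ╵ │ ╷ └─╴ │ │ │ └─┐ │
│     │↓│   │ │     │ │ │   │ │
├─┐ ┌─┘ │ ╶─┤ ├─────┤ ╵ ├─╴ │ │
│ │ │↓ ↲│   │ │     │   │   │ │
│ ╵ │ ╶─┼─╴ │ │ ╶───┤ ┌─┘ ╷ │ │
│   │↳ ↓│   │ │     │ │   │ │ │
├───┤ ╷ └─┐ │ │ ╶─┐ ╵ ╵ ┌─┴─┤ │
│↓ ↰│ │↳ ↓│ │ │   │     │   │ │
│ ╷ ├─┴─╴ │ │ └───┴─┬─╴ │ ╷ ╵ │
│↓│↑│↓ ← ↲│ │       │   │ │   │
│ │ │ ╶─┬─┘ ├─────┐ ├───┤ └───┤
│↓│↑│↳ ↓│   │     │ │   │     │
│ │ └─╴ │ ╶─┼───╴ │ ╵ ╷ ├───╴ │
│↓│↑ ← ↲│   │     │   │ │↱ → ↓│
│ └─┬───┴─╴ ╵ ┌───┴───┘ │ ┌─╴ │
│↳ ↓│         │         │↑│↓ ↲│
│ ╷ └─────────┘ ╶───────┘ │ ╶─┤
│ │↳ → → → → → → → → → → ↑│↳ B│
└─┴───────────────────────┴───┘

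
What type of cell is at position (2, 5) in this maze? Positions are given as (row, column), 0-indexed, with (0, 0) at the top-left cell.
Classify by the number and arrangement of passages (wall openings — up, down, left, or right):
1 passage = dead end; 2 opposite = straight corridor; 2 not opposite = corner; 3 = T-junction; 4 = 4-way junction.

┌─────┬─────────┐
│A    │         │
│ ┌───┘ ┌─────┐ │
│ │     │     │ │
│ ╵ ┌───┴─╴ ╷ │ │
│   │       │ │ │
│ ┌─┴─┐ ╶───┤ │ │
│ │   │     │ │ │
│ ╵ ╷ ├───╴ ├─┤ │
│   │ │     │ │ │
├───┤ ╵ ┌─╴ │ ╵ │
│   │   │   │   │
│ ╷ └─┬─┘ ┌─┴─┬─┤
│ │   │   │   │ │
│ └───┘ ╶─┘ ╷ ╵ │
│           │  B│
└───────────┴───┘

Checking cell at (2, 5):
Number of passages: 2
Cell type: corner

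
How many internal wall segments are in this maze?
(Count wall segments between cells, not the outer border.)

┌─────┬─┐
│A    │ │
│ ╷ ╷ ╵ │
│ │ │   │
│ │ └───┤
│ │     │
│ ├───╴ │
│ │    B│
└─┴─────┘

Counting internal wall segments:
Total internal walls: 9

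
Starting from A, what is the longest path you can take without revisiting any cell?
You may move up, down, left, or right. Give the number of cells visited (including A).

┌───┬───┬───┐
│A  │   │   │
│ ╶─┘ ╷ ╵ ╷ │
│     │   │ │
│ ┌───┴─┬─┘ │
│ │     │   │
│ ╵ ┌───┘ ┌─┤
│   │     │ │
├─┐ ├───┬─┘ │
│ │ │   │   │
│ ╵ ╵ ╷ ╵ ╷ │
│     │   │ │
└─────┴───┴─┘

Finding longest simple path using DFS:
Start: (0, 0)
Longest path visits 16 cells
Path: A → down → right → right → up → right → down → right → up → right → down → down → left → down → left → left

Solution:

┌───┬───┬───┐
│A  │↱ ↓│↱ ↓│
│ ╶─┘ ╷ ╵ ╷ │
│↳ → ↑│↳ ↑│↓│
│ ┌───┴─┬─┘ │
│ │     │↓ ↲│
│ ╵ ┌───┘ ┌─┤
│   │B ← ↲│ │
├─┐ ├───┬─┘ │
│ │ │   │   │
│ ╵ ╵ ╷ ╵ ╷ │
│     │   │ │
└─────┴───┴─┘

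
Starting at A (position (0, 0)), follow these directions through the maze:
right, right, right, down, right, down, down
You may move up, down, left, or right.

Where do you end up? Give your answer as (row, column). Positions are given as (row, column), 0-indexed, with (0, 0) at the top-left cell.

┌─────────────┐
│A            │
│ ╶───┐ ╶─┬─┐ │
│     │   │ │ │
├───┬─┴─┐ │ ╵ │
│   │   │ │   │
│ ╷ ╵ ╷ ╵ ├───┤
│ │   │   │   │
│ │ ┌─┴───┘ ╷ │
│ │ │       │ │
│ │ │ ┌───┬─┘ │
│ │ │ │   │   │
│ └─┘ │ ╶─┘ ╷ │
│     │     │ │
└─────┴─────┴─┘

Following directions step by step:
Start: (0, 0)
  right: (0, 0) → (0, 1)
  right: (0, 1) → (0, 2)
  right: (0, 2) → (0, 3)
  down: (0, 3) → (1, 3)
  right: (1, 3) → (1, 4)
  down: (1, 4) → (2, 4)
  down: (2, 4) → (3, 4)
Final position: (3, 4)

Path taken:

┌─────────────┐
│A → → ↓      │
│ ╶───┐ ╶─┬─┐ │
│     │↳ ↓│ │ │
├───┬─┴─┐ │ ╵ │
│   │   │↓│   │
│ ╷ ╵ ╷ ╵ ├───┤
│ │   │  B│   │
│ │ ┌─┴───┘ ╷ │
│ │ │       │ │
│ │ │ ┌───┬─┘ │
│ │ │ │   │   │
│ └─┘ │ ╶─┘ ╷ │
│     │     │ │
└─────┴─────┴─┘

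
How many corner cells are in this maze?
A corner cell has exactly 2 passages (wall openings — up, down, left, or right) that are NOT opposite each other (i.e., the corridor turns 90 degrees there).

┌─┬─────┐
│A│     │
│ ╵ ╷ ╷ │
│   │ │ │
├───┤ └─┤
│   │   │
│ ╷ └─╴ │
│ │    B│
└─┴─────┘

Counting corner cells (2 non-opposite passages):
Total corners: 10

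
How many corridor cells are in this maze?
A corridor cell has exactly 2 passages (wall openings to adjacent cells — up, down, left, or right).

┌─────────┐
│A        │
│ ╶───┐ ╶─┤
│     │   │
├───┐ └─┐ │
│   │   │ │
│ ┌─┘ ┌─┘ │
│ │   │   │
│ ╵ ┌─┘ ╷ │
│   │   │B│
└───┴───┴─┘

Counting cells with exactly 2 passages:
Total corridor cells: 17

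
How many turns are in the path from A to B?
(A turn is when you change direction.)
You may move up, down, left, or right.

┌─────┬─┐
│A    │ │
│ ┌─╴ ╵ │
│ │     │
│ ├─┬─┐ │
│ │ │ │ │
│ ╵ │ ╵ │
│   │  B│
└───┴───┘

Directions: right, right, down, right, down, down
Number of turns: 3

Solution:

┌─────┬─┐
│A → ↓│ │
│ ┌─╴ ╵ │
│ │  ↳ ↓│
│ ├─┬─┐ │
│ │ │ │↓│
│ ╵ │ ╵ │
│   │  B│
└───┴───┘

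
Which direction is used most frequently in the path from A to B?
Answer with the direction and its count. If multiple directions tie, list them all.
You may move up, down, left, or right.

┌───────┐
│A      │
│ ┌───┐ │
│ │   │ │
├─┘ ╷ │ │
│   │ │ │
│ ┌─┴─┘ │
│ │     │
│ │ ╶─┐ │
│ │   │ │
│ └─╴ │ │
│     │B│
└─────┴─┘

Directions: right, right, right, down, down, down, down, down
Counts: {'right': 3, 'down': 5}
Most common: down (5 times)

Solution:

┌───────┐
│A → → ↓│
│ ┌───┐ │
│ │   │↓│
├─┘ ╷ │ │
│   │ │↓│
│ ┌─┴─┘ │
│ │    ↓│
│ │ ╶─┐ │
│ │   │↓│
│ └─╴ │ │
│     │B│
└─────┴─┘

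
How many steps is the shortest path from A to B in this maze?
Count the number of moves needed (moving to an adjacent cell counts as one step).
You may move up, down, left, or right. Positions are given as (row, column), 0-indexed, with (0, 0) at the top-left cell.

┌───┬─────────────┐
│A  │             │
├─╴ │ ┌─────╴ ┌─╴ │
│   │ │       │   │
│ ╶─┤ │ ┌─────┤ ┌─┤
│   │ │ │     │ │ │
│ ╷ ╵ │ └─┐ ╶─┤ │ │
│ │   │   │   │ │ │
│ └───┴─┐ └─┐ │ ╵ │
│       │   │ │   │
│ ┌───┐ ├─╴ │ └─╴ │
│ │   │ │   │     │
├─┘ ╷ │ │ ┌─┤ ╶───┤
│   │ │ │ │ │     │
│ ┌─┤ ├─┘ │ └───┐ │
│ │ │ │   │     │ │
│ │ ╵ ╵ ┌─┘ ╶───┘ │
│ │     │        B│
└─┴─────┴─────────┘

Using BFS to find shortest path:
Start: (0, 0), End: (8, 8)
Path found:
(0,0) → (0,1) → (1,1) → (1,0) → (2,0) → (2,1) → (3,1) → (3,2) → (2,2) → (1,2) → (0,2) → (0,3) → (0,4) → (0,5) → (0,6) → (0,7) → (0,8) → (1,8) → (1,7) → (2,7) → (3,7) → (4,7) → (4,8) → (5,8) → (5,7) → (5,6) → (6,6) → (6,7) → (6,8) → (7,8) → (8,8)
Number of steps: 30

Solution:

┌───┬─────────────┐
│A ↓│↱ → → → → → ↓│
├─╴ │ ┌─────╴ ┌─╴ │
│↓ ↲│↑│       │↓ ↲│
│ ╶─┤ │ ┌─────┤ ┌─┤
│↳ ↓│↑│ │     │↓│ │
│ ╷ ╵ │ └─┐ ╶─┤ │ │
│ │↳ ↑│   │   │↓│ │
│ └───┴─┐ └─┐ │ ╵ │
│       │   │ │↳ ↓│
│ ┌───┐ ├─╴ │ └─╴ │
│ │   │ │   │↓ ← ↲│
├─┘ ╷ │ │ ┌─┤ ╶───┤
│   │ │ │ │ │↳ → ↓│
│ ┌─┤ ├─┘ │ └───┐ │
│ │ │ │   │     │↓│
│ │ ╵ ╵ ┌─┘ ╶───┘ │
│ │     │        B│
└─┴─────┴─────────┘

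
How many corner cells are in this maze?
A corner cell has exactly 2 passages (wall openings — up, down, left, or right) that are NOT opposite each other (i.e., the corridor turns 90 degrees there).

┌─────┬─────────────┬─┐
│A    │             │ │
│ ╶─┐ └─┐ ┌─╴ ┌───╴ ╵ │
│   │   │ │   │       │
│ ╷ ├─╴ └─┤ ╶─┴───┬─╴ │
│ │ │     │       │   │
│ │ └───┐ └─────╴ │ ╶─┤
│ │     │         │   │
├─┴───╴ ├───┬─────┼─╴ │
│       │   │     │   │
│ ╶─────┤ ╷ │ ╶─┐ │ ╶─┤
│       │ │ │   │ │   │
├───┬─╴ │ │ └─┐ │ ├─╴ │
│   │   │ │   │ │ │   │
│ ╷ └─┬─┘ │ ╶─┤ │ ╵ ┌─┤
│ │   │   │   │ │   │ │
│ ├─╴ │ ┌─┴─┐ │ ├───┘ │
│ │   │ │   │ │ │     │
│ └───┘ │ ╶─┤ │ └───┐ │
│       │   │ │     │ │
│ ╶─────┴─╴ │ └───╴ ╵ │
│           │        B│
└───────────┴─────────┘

Counting corner cells (2 non-opposite passages):
Total corners: 57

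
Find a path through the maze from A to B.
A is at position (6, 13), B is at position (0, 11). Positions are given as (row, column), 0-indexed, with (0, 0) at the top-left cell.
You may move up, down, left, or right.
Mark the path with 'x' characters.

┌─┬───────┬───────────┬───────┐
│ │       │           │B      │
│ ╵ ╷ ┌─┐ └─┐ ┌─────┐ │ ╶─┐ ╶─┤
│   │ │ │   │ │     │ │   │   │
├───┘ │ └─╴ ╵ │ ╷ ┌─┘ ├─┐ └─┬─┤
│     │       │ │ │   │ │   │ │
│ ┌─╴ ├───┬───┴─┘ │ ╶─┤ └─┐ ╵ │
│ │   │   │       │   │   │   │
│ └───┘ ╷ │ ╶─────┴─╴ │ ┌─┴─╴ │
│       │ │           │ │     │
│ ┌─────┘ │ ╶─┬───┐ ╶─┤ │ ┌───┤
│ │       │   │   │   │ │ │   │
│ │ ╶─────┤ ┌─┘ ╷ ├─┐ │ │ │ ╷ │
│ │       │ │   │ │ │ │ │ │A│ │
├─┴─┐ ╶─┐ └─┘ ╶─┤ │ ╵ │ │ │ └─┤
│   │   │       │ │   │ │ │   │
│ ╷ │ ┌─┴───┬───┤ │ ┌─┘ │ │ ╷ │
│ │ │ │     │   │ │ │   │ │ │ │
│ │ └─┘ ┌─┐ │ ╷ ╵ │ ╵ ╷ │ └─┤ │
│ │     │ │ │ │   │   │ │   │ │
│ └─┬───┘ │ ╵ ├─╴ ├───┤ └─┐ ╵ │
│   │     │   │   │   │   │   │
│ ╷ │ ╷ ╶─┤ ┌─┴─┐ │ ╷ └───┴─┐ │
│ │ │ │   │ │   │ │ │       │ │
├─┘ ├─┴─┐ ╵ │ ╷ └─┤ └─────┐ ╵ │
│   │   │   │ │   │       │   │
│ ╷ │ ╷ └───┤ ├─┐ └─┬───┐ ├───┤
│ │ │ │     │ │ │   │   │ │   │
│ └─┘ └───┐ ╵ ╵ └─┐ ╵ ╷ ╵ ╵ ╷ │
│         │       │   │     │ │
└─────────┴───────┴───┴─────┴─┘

Finding the shortest path from (6, 13) to (0, 11):
Path length: 22 steps
Directions: down → right → down → down → down → left → up → left → up → up → up → up → up → right → right → up → left → up → left → up → left → up

Solution:

┌─┬───────┬───────────┬───────┐
│ │       │           │B      │
│ ╵ ╷ ┌─┐ └─┐ ┌─────┐ │ ╶─┐ ╶─┤
│   │ │ │   │ │     │ │x x│   │
├───┘ │ └─╴ ╵ │ ╷ ┌─┘ ├─┐ └─┬─┤
│     │       │ │ │   │ │x x│ │
│ ┌─╴ ├───┬───┴─┘ │ ╶─┤ └─┐ ╵ │
│ │   │   │       │   │   │x x│
│ └───┘ ╷ │ ╶─────┴─╴ │ ┌─┴─╴ │
│       │ │           │ │x x x│
│ ┌─────┘ │ ╶─┬───┐ ╶─┤ │ ┌───┤
│ │       │   │   │   │ │x│   │
│ │ ╶─────┤ ┌─┘ ╷ ├─┐ │ │ │ ╷ │
│ │       │ │   │ │ │ │ │x│A│ │
├─┴─┐ ╶─┐ └─┘ ╶─┤ │ ╵ │ │ │ └─┤
│   │   │       │ │   │ │x│x x│
│ ╷ │ ┌─┴───┬───┤ │ ┌─┘ │ │ ╷ │
│ │ │ │     │   │ │ │   │x│ │x│
│ │ └─┘ ┌─┐ │ ╷ ╵ │ ╵ ╷ │ └─┤ │
│ │     │ │ │ │   │   │ │x x│x│
│ └─┬───┘ │ ╵ ├─╴ ├───┤ └─┐ ╵ │
│   │     │   │   │   │   │x x│
│ ╷ │ ╷ ╶─┤ ┌─┴─┐ │ ╷ └───┴─┐ │
│ │ │ │   │ │   │ │ │       │ │
├─┘ ├─┴─┐ ╵ │ ╷ └─┤ └─────┐ ╵ │
│   │   │   │ │   │       │   │
│ ╷ │ ╷ └───┤ ├─┐ └─┬───┐ ├───┤
│ │ │ │     │ │ │   │   │ │   │
│ └─┘ └───┐ ╵ ╵ └─┐ ╵ ╷ ╵ ╵ ╷ │
│         │       │   │     │ │
└─────────┴───────┴───┴─────┴─┘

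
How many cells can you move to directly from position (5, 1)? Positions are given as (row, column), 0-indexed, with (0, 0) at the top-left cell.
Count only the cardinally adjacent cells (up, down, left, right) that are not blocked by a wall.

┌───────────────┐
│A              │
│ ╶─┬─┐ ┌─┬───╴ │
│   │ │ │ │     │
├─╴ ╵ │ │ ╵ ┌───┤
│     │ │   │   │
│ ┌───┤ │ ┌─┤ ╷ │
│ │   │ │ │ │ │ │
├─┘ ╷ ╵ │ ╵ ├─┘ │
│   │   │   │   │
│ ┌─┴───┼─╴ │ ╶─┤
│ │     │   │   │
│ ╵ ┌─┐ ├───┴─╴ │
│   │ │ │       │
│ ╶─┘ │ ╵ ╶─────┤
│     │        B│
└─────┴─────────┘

Checking passable neighbors of (5, 1):
Neighbors: (6, 1), (5, 2)
Count: 2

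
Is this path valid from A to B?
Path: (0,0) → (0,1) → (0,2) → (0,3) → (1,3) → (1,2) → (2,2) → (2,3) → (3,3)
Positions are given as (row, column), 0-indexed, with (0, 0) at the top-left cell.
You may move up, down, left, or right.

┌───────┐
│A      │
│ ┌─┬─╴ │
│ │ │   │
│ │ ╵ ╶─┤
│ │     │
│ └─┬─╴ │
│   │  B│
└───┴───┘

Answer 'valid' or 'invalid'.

Checking path validity:
Result: All consecutive moves are passable.

valid

Correct solution:

┌───────┐
│A → → ↓│
│ ┌─┬─╴ │
│ │ │↓ ↲│
│ │ ╵ ╶─┤
│ │  ↳ ↓│
│ └─┬─╴ │
│   │  B│
└───┴───┘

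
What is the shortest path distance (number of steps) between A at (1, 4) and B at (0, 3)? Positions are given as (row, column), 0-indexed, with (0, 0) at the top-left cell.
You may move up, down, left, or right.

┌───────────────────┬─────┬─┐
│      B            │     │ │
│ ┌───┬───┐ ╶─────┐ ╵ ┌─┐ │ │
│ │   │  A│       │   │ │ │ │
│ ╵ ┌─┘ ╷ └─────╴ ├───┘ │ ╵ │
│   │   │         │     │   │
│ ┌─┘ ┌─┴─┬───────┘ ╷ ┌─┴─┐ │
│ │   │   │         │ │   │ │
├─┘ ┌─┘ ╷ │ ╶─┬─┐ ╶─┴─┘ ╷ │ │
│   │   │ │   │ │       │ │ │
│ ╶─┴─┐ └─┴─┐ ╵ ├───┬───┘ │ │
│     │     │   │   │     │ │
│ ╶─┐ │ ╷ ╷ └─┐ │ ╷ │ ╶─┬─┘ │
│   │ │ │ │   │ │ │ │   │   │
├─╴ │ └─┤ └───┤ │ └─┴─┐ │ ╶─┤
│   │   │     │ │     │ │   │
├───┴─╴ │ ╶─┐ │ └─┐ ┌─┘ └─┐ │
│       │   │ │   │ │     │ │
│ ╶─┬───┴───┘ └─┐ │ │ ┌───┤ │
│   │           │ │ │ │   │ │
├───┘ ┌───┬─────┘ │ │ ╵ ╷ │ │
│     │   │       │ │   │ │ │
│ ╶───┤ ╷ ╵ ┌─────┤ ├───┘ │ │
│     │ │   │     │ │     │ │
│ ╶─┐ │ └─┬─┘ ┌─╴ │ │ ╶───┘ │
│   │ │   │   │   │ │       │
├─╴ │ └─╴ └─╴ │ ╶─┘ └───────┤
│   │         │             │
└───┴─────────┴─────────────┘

Finding path from (1, 4) to (0, 3):
Path: (1,4) → (2,4) → (2,5) → (2,6) → (2,7) → (2,8) → (1,8) → (1,7) → (1,6) → (1,5) → (0,5) → (0,4) → (0,3)
Distance: 12 steps

Solution:

┌───────────────────┬─────┬─┐
│      B ← ↰        │     │ │
│ ┌───┬───┐ ╶─────┐ ╵ ┌─┐ │ │
│ │   │  A│↑ ← ← ↰│   │ │ │ │
│ ╵ ┌─┘ ╷ └─────╴ ├───┘ │ ╵ │
│   │   │↳ → → → ↑│     │   │
│ ┌─┘ ┌─┴─┬───────┘ ╷ ┌─┴─┐ │
│ │   │   │         │ │   │ │
├─┘ ┌─┘ ╷ │ ╶─┬─┐ ╶─┴─┘ ╷ │ │
│   │   │ │   │ │       │ │ │
│ ╶─┴─┐ └─┴─┐ ╵ ├───┬───┘ │ │
│     │     │   │   │     │ │
│ ╶─┐ │ ╷ ╷ └─┐ │ ╷ │ ╶─┬─┘ │
│   │ │ │ │   │ │ │ │   │   │
├─╴ │ └─┤ └───┤ │ └─┴─┐ │ ╶─┤
│   │   │     │ │     │ │   │
├───┴─╴ │ ╶─┐ │ └─┐ ┌─┘ └─┐ │
│       │   │ │   │ │     │ │
│ ╶─┬───┴───┘ └─┐ │ │ ┌───┤ │
│   │           │ │ │ │   │ │
├───┘ ┌───┬─────┘ │ │ ╵ ╷ │ │
│     │   │       │ │   │ │ │
│ ╶───┤ ╷ ╵ ┌─────┤ ├───┘ │ │
│     │ │   │     │ │     │ │
│ ╶─┐ │ └─┬─┘ ┌─╴ │ │ ╶───┘ │
│   │ │   │   │   │ │       │
├─╴ │ └─╴ └─╴ │ ╶─┘ └───────┤
│   │         │             │
└───┴─────────┴─────────────┘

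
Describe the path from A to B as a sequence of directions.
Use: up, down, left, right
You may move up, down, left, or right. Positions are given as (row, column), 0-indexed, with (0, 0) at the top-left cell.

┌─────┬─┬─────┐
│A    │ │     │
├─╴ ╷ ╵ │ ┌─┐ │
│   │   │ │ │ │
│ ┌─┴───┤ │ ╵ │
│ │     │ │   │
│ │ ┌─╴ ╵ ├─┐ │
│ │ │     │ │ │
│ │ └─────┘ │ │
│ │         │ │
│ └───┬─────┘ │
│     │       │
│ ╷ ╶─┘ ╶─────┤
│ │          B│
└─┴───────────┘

Finding the path and converting it to directions:
Path through cells: (0,0) → (0,1) → (1,1) → (1,0) → (2,0) → (3,0) → (4,0) → (5,0) → (5,1) → (6,1) → (6,2) → (6,3) → (6,4) → (6,5) → (6,6)
Directions: right, down, left, down, down, down, down, right, down, right, right, right, right, right

Solution:

┌─────┬─┬─────┐
│A ↓  │ │     │
├─╴ ╷ ╵ │ ┌─┐ │
│↓ ↲│   │ │ │ │
│ ┌─┴───┤ │ ╵ │
│↓│     │ │   │
│ │ ┌─╴ ╵ ├─┐ │
│↓│ │     │ │ │
│ │ └─────┘ │ │
│↓│         │ │
│ └───┬─────┘ │
│↳ ↓  │       │
│ ╷ ╶─┘ ╶─────┤
│ │↳ → → → → B│
└─┴───────────┘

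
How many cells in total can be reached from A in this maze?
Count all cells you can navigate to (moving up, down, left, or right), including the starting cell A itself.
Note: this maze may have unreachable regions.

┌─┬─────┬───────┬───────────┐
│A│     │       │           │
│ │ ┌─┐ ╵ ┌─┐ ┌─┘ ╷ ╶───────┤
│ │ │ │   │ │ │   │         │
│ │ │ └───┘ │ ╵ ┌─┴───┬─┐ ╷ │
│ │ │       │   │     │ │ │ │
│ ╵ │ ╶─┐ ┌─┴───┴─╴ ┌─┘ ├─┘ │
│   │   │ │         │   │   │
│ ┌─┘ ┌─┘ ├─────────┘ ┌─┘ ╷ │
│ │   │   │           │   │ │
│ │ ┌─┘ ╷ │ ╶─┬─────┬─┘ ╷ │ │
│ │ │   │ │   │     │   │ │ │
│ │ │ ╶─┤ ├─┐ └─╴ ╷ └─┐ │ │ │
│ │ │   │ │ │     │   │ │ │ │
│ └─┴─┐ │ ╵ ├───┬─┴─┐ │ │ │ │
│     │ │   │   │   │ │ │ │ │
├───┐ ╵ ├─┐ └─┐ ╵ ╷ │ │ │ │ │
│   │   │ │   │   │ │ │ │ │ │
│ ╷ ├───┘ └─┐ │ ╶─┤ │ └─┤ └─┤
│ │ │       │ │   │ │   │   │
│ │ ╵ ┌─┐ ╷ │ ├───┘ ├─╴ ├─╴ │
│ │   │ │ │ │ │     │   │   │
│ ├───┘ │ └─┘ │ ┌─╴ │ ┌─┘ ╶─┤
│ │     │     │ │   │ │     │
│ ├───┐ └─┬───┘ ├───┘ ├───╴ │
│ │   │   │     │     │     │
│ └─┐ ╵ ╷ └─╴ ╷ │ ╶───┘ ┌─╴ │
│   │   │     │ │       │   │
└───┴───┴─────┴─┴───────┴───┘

Using BFS/flood-fill to find all reachable cells from A:
Maze size: 14 × 14 = 196 total cells
41 cell(s) are walled off and cannot be reached from A.
Reachable cells: 155

Reachable region (· marks reachable cells):

┌─┬─────┬───────┬───────────┐
│A│· · ·│· · · ·│· · · · · ·│
│ │ ┌─┐ ╵ ┌─┐ ┌─┘ ╷ ╶───────┤
│·│·│·│· ·│·│·│· ·│· · · · ·│
│ │ │ └───┘ │ ╵ ┌─┴───┬─┐ ╷ │
│·│·│· · · ·│· ·│     │·│·│·│
│ ╵ │ ╶─┐ ┌─┴───┴─╴ ┌─┘ ├─┘ │
│· ·│· ·│·│         │· ·│· ·│
│ ┌─┘ ┌─┘ ├─────────┘ ┌─┘ ╷ │
│·│· ·│· ·│· · · · · ·│· ·│·│
│ │ ┌─┘ ╷ │ ╶─┬─────┬─┘ ╷ │ │
│·│·│· ·│·│· ·│· · ·│· ·│·│·│
│ │ │ ╶─┤ ├─┐ └─╴ ╷ └─┐ │ │ │
│·│·│· ·│·│·│· · ·│· ·│·│·│·│
│ └─┴─┐ │ ╵ ├───┬─┴─┐ │ │ │ │
│· · ·│·│· ·│   │   │·│·│·│·│
├───┐ ╵ ├─┐ └─┐ ╵ ╷ │ │ │ │ │
│· ·│· ·│·│· ·│   │ │·│·│·│·│
│ ╷ ├───┘ └─┐ │ ╶─┤ │ └─┤ └─┤
│·│·│· · · ·│·│   │ │· ·│· ·│
│ │ ╵ ┌─┐ ╷ │ ├───┘ ├─╴ ├─╴ │
│·│· ·│ │·│·│·│     │· ·│· ·│
│ ├───┘ │ └─┘ │ ┌─╴ │ ┌─┘ ╶─┤
│·│     │· · ·│ │   │·│· · ·│
│ ├───┐ └─┬───┘ ├───┘ ├───╴ │
│·│   │   │     │· · ·│· · ·│
│ └─┐ ╵ ╷ └─╴ ╷ │ ╶───┘ ┌─╴ │
│· ·│   │     │ │· · · ·│· ·│
└───┴───┴─────┴─┴───────┴───┘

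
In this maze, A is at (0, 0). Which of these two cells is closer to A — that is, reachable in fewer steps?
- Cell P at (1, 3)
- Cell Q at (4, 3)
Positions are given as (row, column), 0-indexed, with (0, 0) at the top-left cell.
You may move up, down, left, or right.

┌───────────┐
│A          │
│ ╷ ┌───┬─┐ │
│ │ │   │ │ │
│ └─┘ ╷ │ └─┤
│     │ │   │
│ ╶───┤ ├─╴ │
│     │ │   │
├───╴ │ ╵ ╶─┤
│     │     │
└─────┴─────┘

Shortest path A → P at (1, 3): 6 steps
Shortest path A → Q at (4, 3): 9 steps

P is closer (6 steps vs 9 steps).

Path to P:

┌───────────┐
│A          │
│ ╷ ┌───┬─┐ │
│↓│ │↱ P│ │ │
│ └─┘ ╷ │ └─┤
│↳ → ↑│ │   │
│ ╶───┤ ├─╴ │
│     │ │   │
├───╴ │ ╵ ╶─┤
│     │     │
└─────┴─────┘

Path to Q:

┌───────────┐
│A          │
│ ╷ ┌───┬─┐ │
│↓│ │↱ ↓│ │ │
│ └─┘ ╷ │ └─┤
│↳ → ↑│↓│   │
│ ╶───┤ ├─╴ │
│     │↓│   │
├───╴ │ ╵ ╶─┤
│     │Q    │
└─────┴─────┘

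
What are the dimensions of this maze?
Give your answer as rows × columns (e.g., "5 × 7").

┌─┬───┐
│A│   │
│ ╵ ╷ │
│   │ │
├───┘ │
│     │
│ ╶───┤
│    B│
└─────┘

Counting the maze dimensions:
Rows (vertical): 4
Columns (horizontal): 3
Dimensions: 4 × 3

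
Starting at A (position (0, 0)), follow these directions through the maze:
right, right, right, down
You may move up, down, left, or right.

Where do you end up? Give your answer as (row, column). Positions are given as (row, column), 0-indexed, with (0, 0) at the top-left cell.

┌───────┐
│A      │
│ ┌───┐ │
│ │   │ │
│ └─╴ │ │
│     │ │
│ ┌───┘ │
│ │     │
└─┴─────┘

Following directions step by step:
Start: (0, 0)
  right: (0, 0) → (0, 1)
  right: (0, 1) → (0, 2)
  right: (0, 2) → (0, 3)
  down: (0, 3) → (1, 3)
Final position: (1, 3)

Path taken:

┌───────┐
│A → → ↓│
│ ┌───┐ │
│ │   │B│
│ └─╴ │ │
│     │ │
│ ┌───┘ │
│ │     │
└─┴─────┘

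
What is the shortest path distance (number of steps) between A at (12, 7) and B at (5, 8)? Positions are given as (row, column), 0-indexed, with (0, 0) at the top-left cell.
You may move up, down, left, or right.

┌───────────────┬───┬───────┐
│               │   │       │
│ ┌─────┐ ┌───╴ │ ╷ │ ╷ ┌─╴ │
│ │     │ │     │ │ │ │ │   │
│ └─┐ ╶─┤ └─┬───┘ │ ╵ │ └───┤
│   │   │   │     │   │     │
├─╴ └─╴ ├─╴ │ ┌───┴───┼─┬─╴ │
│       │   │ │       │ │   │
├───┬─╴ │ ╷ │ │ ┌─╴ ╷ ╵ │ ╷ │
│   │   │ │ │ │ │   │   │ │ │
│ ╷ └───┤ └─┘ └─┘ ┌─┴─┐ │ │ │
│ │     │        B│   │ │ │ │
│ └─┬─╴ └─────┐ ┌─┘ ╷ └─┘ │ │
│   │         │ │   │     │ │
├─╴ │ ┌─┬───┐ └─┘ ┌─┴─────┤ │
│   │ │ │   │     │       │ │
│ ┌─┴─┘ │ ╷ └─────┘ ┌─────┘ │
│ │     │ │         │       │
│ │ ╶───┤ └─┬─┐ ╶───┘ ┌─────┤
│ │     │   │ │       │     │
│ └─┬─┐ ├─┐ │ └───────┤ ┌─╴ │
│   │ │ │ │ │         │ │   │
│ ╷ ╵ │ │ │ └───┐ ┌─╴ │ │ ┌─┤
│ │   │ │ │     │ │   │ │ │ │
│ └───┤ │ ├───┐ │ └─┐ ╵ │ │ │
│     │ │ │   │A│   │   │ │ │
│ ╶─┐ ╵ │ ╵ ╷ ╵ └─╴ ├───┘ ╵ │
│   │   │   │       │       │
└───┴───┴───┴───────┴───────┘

Finding path from (12, 7) to (5, 8):
Path: (12,7) → (11,7) → (11,6) → (11,5) → (10,5) → (9,5) → (9,4) → (8,4) → (7,4) → (7,5) → (8,5) → (8,6) → (8,7) → (9,7) → (9,8) → (9,9) → (9,10) → (8,10) → (8,11) → (8,12) → (8,13) → (7,13) → (6,13) → (5,13) → (4,13) → (3,13) → (2,13) → (2,12) → (2,11) → (1,11) → (0,11) → (0,10) → (1,10) → (2,10) → (2,9) → (1,9) → (0,9) → (0,8) → (1,8) → (2,8) → (2,7) → (2,6) → (3,6) → (4,6) → (5,6) → (5,7) → (5,8)
Distance: 46 steps

Solution:

┌───────────────┬───┬───────┐
│               │↓ ↰│↓ ↰    │
│ ┌─────┐ ┌───╴ │ ╷ │ ╷ ┌─╴ │
│ │     │ │     │↓│↑│↓│↑│   │
│ └─┐ ╶─┤ └─┬───┘ │ ╵ │ └───┤
│   │   │   │↓ ← ↲│↑ ↲│↑ ← ↰│
├─╴ └─╴ ├─╴ │ ┌───┴───┼─┬─╴ │
│       │   │↓│       │ │  ↑│
├───┬─╴ │ ╷ │ │ ┌─╴ ╷ ╵ │ ╷ │
│   │   │ │ │↓│ │   │   │ │↑│
│ ╷ └───┤ └─┘ └─┘ ┌─┴─┐ │ │ │
│ │     │    ↳ → B│   │ │ │↑│
│ └─┬─╴ └─────┐ ┌─┘ ╷ └─┘ │ │
│   │         │ │   │     │↑│
├─╴ │ ┌─┬───┐ └─┘ ┌─┴─────┤ │
│   │ │ │↱ ↓│     │       │↑│
│ ┌─┴─┘ │ ╷ └─────┘ ┌─────┘ │
│ │     │↑│↳ → ↓    │↱ → → ↑│
│ │ ╶───┤ └─┬─┐ ╶───┘ ┌─────┤
│ │     │↑ ↰│ │↳ → → ↑│     │
│ └─┬─┐ ├─┐ │ └───────┤ ┌─╴ │
│   │ │ │ │↑│         │ │   │
│ ╷ ╵ │ │ │ └───┐ ┌─╴ │ │ ┌─┤
│ │   │ │ │↑ ← ↰│ │   │ │ │ │
│ └───┤ │ ├───┐ │ └─┐ ╵ │ │ │
│     │ │ │   │A│   │   │ │ │
│ ╶─┐ ╵ │ ╵ ╷ ╵ └─╴ ├───┘ ╵ │
│   │   │   │       │       │
└───┴───┴───┴───────┴───────┘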